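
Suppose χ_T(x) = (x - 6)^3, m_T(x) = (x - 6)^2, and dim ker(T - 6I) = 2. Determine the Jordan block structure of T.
λ = 6: algebraic multiplicity 3 (exponent in χ_T), largest block size 2 (exponent in m_T), 2 blocks (geometric multiplicity). These force block sizes [2, 1].

Jordan blocks: (6, 2), (6, 1)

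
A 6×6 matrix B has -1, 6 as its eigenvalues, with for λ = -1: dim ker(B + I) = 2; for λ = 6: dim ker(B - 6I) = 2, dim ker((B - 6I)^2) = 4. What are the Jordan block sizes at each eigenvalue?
Jordan blocks: (-1, 1), (-1, 1), (6, 2), (6, 2)

λ = -1: successive nullity increments [2] count blocks of size ≥ k; block sizes are [1, 1].
λ = 6: successive nullity increments [2, 2] count blocks of size ≥ k; block sizes are [2, 2].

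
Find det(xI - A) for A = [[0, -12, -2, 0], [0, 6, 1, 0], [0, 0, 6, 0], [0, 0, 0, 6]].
xI - A = [[x, 12, 2, 0], [0, x - 6, -1, 0], [0, 0, x - 6, 0], [0, 0, 0, x - 6]].

Expanding det(xI - A) along the first row:
det(xI - A) = + (x)·det([[x - 6, -1, 0], [0, x - 6, 0], [0, 0, x - 6]]) - (12)·det([[0, -1, 0], [0, x - 6, 0], [0, 0, x - 6]]) + (2)·det([[0, x - 6, 0], [0, 0, 0], [0, 0, x - 6]]) - (0)·det([[0, x - 6, -1], [0, 0, x - 6], [0, 0, 0]]).

Evaluating gives χ_A(x) = x^4 - 18x^3 + 108x^2 - 216x = x(x - 6)^3.

χ_A(x) = x(x - 6)^3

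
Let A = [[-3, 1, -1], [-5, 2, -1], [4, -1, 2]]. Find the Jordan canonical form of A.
J = [[0, 1, 0], [0, 0, 0], [0, 0, 1]]

The characteristic polynomial is det(xI - A) = x^2(x - 1), so the eigenvalues are 0 (algebraic multiplicity 2), 1 (algebraic multiplicity 1).

For λ = 0: rank(A) = 2, rank(A^2) = 1. The eigenspace has dimension 3 - 2 = 1, so there is 1 Jordan block; the rank sequence gives block sizes [2].

For λ = 1: algebraic multiplicity 1 gives one 1×1 block.

Assembling the blocks gives the Jordan form J above.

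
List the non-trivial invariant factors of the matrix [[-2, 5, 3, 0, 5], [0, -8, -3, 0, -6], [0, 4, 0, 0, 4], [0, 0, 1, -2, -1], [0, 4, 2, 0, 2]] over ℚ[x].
(x + 2)^2, (x + 2)^3

The Jordan structure of A has elementary divisors (x + 2)^3, (x + 2)^2. Arranging the block sizes at each eigenvalue in decreasing order and taking row products gives the invariant factors.

Invariant factors (smallest first, each dividing the next): (x + 2)^2, (x + 2)^3.

Check: the last factor (x + 2)^3 is the minimal polynomial, and the product (x + 2)^5 is the characteristic polynomial.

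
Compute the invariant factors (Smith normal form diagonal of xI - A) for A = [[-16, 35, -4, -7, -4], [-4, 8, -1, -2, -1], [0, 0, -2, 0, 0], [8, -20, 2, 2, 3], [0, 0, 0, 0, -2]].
The Jordan structure of A has elementary divisors (x + 2)^3, (x + 2)^2. Arranging the block sizes at each eigenvalue in decreasing order and taking row products gives the invariant factors.

Invariant factors (smallest first, each dividing the next): (x + 2)^2, (x + 2)^3.

Check: the last factor (x + 2)^3 is the minimal polynomial, and the product (x + 2)^5 is the characteristic polynomial.

(x + 2)^2, (x + 2)^3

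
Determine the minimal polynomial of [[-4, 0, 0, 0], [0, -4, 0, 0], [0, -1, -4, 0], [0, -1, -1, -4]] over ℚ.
m_A(x) = (x + 4)^3

The characteristic polynomial factors as (x + 4)^4. The minimal polynomial is ∏(x - λ)^{k_λ} where k_λ is the size of the largest Jordan block at λ.

For λ = -4: rank(A + 4I) = 2, and the largest Jordan block has size 3 (the smallest k with rank((A + 4I)^k) = rank((A + 4I)^(k+1))).

So m_A(x) = (x + 4)^3.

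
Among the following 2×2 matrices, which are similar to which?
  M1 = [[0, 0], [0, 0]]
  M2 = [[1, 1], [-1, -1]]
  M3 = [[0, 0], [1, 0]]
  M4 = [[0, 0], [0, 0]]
Characteristic polynomials: χ_{M1} = x^2, χ_{M2} = x^2, χ_{M3} = x^2, χ_{M4} = x^2.

{M1, M4}: invariant factors x, x.

{M2, M3}: invariant factors x^2.

Matrices are similar if and only if their invariant-factor lists agree; the partition into similarity classes is {M1, M4}, {M2, M3}.

2 classes: {M1, M4}, {M2, M3}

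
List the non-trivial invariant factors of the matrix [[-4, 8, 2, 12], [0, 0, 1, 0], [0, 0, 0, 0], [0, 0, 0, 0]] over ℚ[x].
The Jordan structure of A has elementary divisors (x + 4), x^2, x. Arranging the block sizes at each eigenvalue in decreasing order and taking row products gives the invariant factors.

Invariant factors (smallest first, each dividing the next): x, x^2(x + 4).

Check: the last factor x^2(x + 4) is the minimal polynomial, and the product x^3(x + 4) is the characteristic polynomial.

x, x^2(x + 4)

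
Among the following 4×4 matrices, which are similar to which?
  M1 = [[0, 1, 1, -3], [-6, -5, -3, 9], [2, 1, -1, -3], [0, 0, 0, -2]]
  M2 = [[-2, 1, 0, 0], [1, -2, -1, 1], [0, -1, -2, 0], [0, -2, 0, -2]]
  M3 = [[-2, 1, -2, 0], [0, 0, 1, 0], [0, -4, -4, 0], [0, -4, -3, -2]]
Characteristic polynomials: χ_{M1} = (x + 2)^4, χ_{M2} = (x + 2)^4, χ_{M3} = (x + 2)^4.

{M1}: invariant factors x + 2, x + 2, (x + 2)^2.

{M2, M3}: invariant factors x + 2, (x + 2)^3.

Matrices are similar if and only if their invariant-factor lists agree; the partition into similarity classes is {M1}, {M2, M3}.

2 classes: {M1}, {M2, M3}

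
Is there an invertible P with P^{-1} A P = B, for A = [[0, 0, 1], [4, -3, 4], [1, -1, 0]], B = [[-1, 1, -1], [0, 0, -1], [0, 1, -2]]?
Both have characteristic polynomial (x + 1)^3, but the minimal polynomial of A is (x + 1)^3 while the minimal polynomial of B is (x + 1)^2. The minimal polynomial is a similarity invariant, so A and B are not similar.

No.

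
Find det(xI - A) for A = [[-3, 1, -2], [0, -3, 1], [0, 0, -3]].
xI - A = [[x + 3, -1, 2], [0, x + 3, -1], [0, 0, x + 3]].

Expanding det(xI - A) along the first row:
det(xI - A) = + (x + 3)·det([[x + 3, -1], [0, x + 3]]) - (-1)·det([[0, -1], [0, x + 3]]) + (2)·det([[0, x + 3], [0, 0]]).

Evaluating gives χ_A(x) = x^3 + 9x^2 + 27x + 27 = (x + 3)^3.

χ_A(x) = (x + 3)^3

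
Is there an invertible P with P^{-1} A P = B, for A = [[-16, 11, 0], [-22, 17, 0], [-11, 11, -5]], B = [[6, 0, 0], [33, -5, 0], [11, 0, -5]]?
Two matrices over a field are similar if and only if they have the same invariant factors.

Both A and B have characteristic polynomial (x - 6)(x + 5)^2 and minimal polynomial (x - 6)(x + 5). Computing further, both have invariant factors x + 5, (x - 6)(x + 5). Hence A and B are similar.

Yes.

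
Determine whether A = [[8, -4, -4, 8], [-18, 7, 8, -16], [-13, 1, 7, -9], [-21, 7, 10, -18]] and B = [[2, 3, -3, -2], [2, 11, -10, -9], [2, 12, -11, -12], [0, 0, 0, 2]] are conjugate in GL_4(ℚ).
Yes.

Two matrices over a field are similar if and only if they have the same invariant factors.

Both A and B have characteristic polynomial (x - 2)^2(x - 1)(x + 1) and minimal polynomial (x - 2)^2(x - 1)(x + 1). Computing further, both have invariant factors (x - 2)^2(x - 1)(x + 1). Hence A and B are similar.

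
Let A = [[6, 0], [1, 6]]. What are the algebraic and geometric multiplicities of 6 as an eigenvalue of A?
The characteristic polynomial is (x - 6)^2, so the factor x - 6 appears with exponent 2: the algebraic multiplicity is 2.

rank(A - 6I) = 1, so the eigenspace has dimension 2 - 1 = 1: the geometric multiplicity is 1.

Since 1 < 2, A is not diagonalizable.

algebraic multiplicity 2, geometric multiplicity 1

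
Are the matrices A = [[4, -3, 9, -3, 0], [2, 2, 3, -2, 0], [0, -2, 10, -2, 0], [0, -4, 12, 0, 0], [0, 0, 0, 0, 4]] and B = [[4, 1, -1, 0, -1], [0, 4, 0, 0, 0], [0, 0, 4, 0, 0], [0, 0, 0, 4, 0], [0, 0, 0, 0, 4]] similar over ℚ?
Both have characteristic polynomial (x - 4)^5, but the minimal polynomial of A is (x - 4)^3 while the minimal polynomial of B is (x - 4)^2. The minimal polynomial is a similarity invariant, so A and B are not similar.

No.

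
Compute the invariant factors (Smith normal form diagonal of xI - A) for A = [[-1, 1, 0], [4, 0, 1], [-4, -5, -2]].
(x + 1)^3

The Jordan structure of A has elementary divisors (x + 1)^3. Arranging the block sizes at each eigenvalue in decreasing order and taking row products gives the invariant factors.

Invariant factors (smallest first, each dividing the next): (x + 1)^3.

Check: the last factor (x + 1)^3 is the minimal polynomial, and the product (x + 1)^3 is the characteristic polynomial.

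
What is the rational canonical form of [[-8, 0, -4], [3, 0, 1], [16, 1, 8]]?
The invariant factors of A (the non-unit diagonal entries of the Smith normal form of xI - A over ℚ[x]) are x^3 - x + 4, each dividing the next. The characteristic polynomial is their product, x^3 - x + 4.

The rational canonical form is the block-diagonal matrix of companion matrices C(f_i):
R = [[0, 0, -4], [1, 0, 1], [0, 1, 0]].

Note the characteristic polynomial does not split into linear factors over ℚ, so A has no Jordan form over ℚ; the rational canonical form exists over any field.

R = [[0, 0, -4], [1, 0, 1], [0, 1, 0]]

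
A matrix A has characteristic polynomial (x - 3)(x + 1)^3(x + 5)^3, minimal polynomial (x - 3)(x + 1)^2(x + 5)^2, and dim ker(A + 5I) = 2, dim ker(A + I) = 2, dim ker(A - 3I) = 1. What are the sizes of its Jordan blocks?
λ = -5: algebraic multiplicity 3 (exponent in χ_A), largest block size 2 (exponent in m_A), 2 blocks (geometric multiplicity). These force block sizes [2, 1].
λ = -1: algebraic multiplicity 3 (exponent in χ_A), largest block size 2 (exponent in m_A), 2 blocks (geometric multiplicity). These force block sizes [2, 1].
λ = 3: algebraic multiplicity 1 (exponent in χ_A), largest block size 1 (exponent in m_A), 1 block (geometric multiplicity). This forces block sizes [1].

Jordan blocks: (-5, 2), (-5, 1), (-1, 2), (-1, 1), (3, 1)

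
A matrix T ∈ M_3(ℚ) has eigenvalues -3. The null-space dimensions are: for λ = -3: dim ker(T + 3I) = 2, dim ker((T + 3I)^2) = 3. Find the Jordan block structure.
Jordan blocks: (-3, 2), (-3, 1)

λ = -3: successive nullity increments [2, 1] count blocks of size ≥ k; block sizes are [2, 1].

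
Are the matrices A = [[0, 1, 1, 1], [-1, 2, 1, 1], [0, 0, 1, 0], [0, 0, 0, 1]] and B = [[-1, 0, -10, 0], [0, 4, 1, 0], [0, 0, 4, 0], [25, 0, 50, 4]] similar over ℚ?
No.

trace(A) = 4 but trace(B) = 11. The trace is a similarity invariant, so A and B are not similar.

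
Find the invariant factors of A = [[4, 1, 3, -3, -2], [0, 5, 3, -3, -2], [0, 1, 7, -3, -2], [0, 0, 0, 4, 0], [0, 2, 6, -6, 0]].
The Jordan structure of A has elementary divisors (x - 4)^2, (x - 4), (x - 4), (x - 4). Arranging the block sizes at each eigenvalue in decreasing order and taking row products gives the invariant factors.

Invariant factors (smallest first, each dividing the next): x - 4, x - 4, x - 4, (x - 4)^2.

Check: the last factor (x - 4)^2 is the minimal polynomial, and the product (x - 4)^5 is the characteristic polynomial.

x - 4, x - 4, x - 4, (x - 4)^2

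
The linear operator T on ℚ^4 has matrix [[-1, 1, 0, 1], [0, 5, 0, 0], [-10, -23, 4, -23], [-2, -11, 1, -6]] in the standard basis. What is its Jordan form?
J = [[-1, 1, 0, 0], [0, -1, 1, 0], [0, 0, -1, 0], [0, 0, 0, 5]]

The characteristic polynomial is det(xI - A) = (x - 5)(x + 1)^3, so the eigenvalues are -1 (algebraic multiplicity 3), 5 (algebraic multiplicity 1).

For λ = -1: rank(A + I) = 3, rank((A + I)^2) = 2, rank((A + I)^3) = 1. The eigenspace has dimension 4 - 3 = 1, so there is 1 Jordan block; the rank sequence gives block sizes [3].

For λ = 5: algebraic multiplicity 1 gives one 1×1 block.

Assembling the blocks gives the Jordan form J above.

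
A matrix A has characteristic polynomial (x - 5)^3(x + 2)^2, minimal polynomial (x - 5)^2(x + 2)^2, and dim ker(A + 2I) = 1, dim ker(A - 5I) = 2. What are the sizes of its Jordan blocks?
λ = -2: algebraic multiplicity 2 (exponent in χ_A), largest block size 2 (exponent in m_A), 1 block (geometric multiplicity). This forces block sizes [2].
λ = 5: algebraic multiplicity 3 (exponent in χ_A), largest block size 2 (exponent in m_A), 2 blocks (geometric multiplicity). These force block sizes [2, 1].

Jordan blocks: (-2, 2), (5, 2), (5, 1)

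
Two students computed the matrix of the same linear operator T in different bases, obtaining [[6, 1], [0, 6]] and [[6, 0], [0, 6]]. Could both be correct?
No.

Both have characteristic polynomial (x - 6)^2, but the minimal polynomial of A is (x - 6)^2 while the minimal polynomial of B is x - 6. The minimal polynomial is a similarity invariant, so A and B are not similar.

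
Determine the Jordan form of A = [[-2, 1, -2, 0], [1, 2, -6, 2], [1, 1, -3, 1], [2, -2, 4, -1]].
The characteristic polynomial is det(xI - A) = (x + 1)^4, so the eigenvalues are -1 (algebraic multiplicity 4).

For λ = -1: rank(A + I) = 2, rank((A + I)^2) = 0. The eigenspace has dimension 4 - 2 = 2, so there are 2 Jordan blocks; the rank sequence gives block sizes [2, 2].

Assembling the blocks gives the Jordan form J above.

J = [[-1, 1, 0, 0], [0, -1, 0, 0], [0, 0, -1, 1], [0, 0, 0, -1]]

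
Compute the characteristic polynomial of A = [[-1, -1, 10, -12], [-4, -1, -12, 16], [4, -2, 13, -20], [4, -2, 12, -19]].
xI - A = [[x + 1, 1, -10, 12], [4, x + 1, 12, -16], [-4, 2, x - 13, 20], [-4, 2, -12, x + 19]].

Expanding det(xI - A) along the first row:
det(xI - A) = + (x + 1)·det([[x + 1, 12, -16], [2, x - 13, 20], [2, -12, x + 19]]) - (1)·det([[4, 12, -16], [-4, x - 13, 20], [-4, -12, x + 19]]) + (-10)·det([[4, x + 1, -16], [-4, 2, 20], [-4, 2, x + 19]]) - (12)·det([[4, x + 1, 12], [-4, 2, x - 13], [-4, 2, -12]]).

Evaluating gives χ_A(x) = x^4 + 8x^3 + 18x^2 - 27 = (x - 1)(x + 3)^3.

χ_A(x) = (x - 1)(x + 3)^3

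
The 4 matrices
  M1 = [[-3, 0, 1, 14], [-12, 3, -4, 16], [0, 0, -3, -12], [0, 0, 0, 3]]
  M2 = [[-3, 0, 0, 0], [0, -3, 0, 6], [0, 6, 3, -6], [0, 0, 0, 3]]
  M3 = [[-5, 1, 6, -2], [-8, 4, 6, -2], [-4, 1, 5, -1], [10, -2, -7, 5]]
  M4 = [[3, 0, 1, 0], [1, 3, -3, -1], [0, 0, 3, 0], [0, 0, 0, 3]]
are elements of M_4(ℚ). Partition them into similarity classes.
Characteristic polynomials: χ_{M1} = (x - 3)^2(x + 3)^2, χ_{M2} = (x - 3)^2(x + 3)^2, χ_{M3} = (x - 3)(x - 2)^3, χ_{M4} = (x - 3)^4.

{M1}: invariant factors x - 3, (x - 3)(x + 3)^2.

{M2}: invariant factors (x - 3)(x + 3), (x - 3)(x + 3).

{M3}: invariant factors (x - 3)(x - 2)^3.

{M4}: invariant factors x - 3, (x - 3)^3.

Matrices are similar if and only if their invariant-factor lists agree; the partition into similarity classes is {M1}, {M2}, {M3}, {M4}.

4 classes: {M1}, {M2}, {M3}, {M4}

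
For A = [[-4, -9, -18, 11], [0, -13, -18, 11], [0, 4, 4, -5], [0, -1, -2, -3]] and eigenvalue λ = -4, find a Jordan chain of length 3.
We seek v_1 ∈ ker((A + 4I)^3) \ ker((A + 4I)^2), then set v_{i+1} = (A + 4I) v_i.

One such chain is v_1 = [[1, -2, 1, 1]]^T, v_2 = [[11, 11, -5, 1]]^T, v_3 = [[2, 2, -1, 0]]^T. Check: (A + 4I) v_3 = [[0, 0, 0, 0]]^T = 0.

v_1 = [[1, -2, 1, 1]]^T, v_2 = [[11, 11, -5, 1]]^T, v_3 = [[2, 2, -1, 0]]^T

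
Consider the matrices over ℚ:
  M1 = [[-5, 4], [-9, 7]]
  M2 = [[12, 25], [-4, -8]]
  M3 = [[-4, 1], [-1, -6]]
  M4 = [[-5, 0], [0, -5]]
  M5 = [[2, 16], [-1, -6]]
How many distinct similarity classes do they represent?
5 classes: {M1}, {M2}, {M3}, {M4}, {M5}

Characteristic polynomials: χ_{M1} = (x - 1)^2, χ_{M2} = (x - 2)^2, χ_{M3} = (x + 5)^2, χ_{M4} = (x + 5)^2, χ_{M5} = (x + 2)^2.

{M1}: invariant factors (x - 1)^2.

{M2}: invariant factors (x - 2)^2.

{M3}: invariant factors (x + 5)^2.

{M4}: invariant factors x + 5, x + 5.

{M5}: invariant factors (x + 2)^2.

Matrices are similar if and only if their invariant-factor lists agree; the partition into similarity classes is {M1}, {M2}, {M3}, {M4}, {M5}.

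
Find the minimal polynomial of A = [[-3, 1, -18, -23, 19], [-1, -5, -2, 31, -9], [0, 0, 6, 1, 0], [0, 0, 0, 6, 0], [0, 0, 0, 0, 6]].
m_A(x) = (x - 6)^2(x + 4)^2

The characteristic polynomial factors as (x - 6)^3(x + 4)^2. The minimal polynomial is ∏(x - λ)^{k_λ} where k_λ is the size of the largest Jordan block at λ.

For λ = -4: rank(A + 4I) = 4, and the largest Jordan block has size 2 (the smallest k with rank((A + 4I)^k) = rank((A + 4I)^(k+1))).
For λ = 6: rank(A - 6I) = 3, and the largest Jordan block has size 2 (the smallest k with rank((A - 6I)^k) = rank((A - 6I)^(k+1))).

So m_A(x) = (x - 6)^2(x + 4)^2.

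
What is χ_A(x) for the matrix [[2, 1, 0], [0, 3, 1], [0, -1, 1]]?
xI - A = [[x - 2, -1, 0], [0, x - 3, -1], [0, 1, x - 1]].

Expanding det(xI - A) along the first row:
det(xI - A) = + (x - 2)·det([[x - 3, -1], [1, x - 1]]) - (-1)·det([[0, -1], [0, x - 1]]) + (0)·det([[0, x - 3], [0, 1]]).

Evaluating gives χ_A(x) = x^3 - 6x^2 + 12x - 8 = (x - 2)^3.

χ_A(x) = (x - 2)^3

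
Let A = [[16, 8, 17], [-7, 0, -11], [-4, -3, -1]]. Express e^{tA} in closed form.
A has Jordan form J = [[5, 1, 0], [0, 5, 1], [0, 0, 5]] with A = PJP^{-1}, so e^{tA} = P e^{tJ} P^{-1}.

For a Jordan block J_k(λ), e^{tJ_k(λ)} = e^{λt} · (I + tN + t^2 N^2/2! + ... + t^{k-1} N^{k-1}/(k-1)!) where N is the nilpotent superdiagonal part.

Assembling the blocks and conjugating back gives the entries of e^{tA} as shown above.

e^{tA} = [[(-3*t^2 + 22*t + 2)*e^{5*t}/2, t*(16 - 3*t)*e^{5*t}/2, t*(34 - 3*t)*e^{5*t}/2], [t*(t - 7)*e^{5*t}, (t^2 - 5*t + 1)*e^{5*t}, t*(t - 11)*e^{5*t}], [t*(t - 8)*e^{5*t}/2, t*(t - 6)*e^{5*t}/2, (t^2 - 12*t + 2)*e^{5*t}/2]]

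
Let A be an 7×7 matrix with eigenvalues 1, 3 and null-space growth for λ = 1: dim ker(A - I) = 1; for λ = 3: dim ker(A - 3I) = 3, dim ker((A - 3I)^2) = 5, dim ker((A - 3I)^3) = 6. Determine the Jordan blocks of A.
λ = 1: successive nullity increments [1] count blocks of size ≥ k; block sizes are [1].
λ = 3: successive nullity increments [3, 2, 1] count blocks of size ≥ k; block sizes are [3, 2, 1].

Jordan blocks: (1, 1), (3, 3), (3, 2), (3, 1)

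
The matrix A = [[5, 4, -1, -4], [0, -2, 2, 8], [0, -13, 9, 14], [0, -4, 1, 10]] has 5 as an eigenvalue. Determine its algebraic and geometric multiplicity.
algebraic multiplicity 2, geometric multiplicity 1

The characteristic polynomial is (x - 6)^2(x - 5)^2, so the factor x - 5 appears with exponent 2: the algebraic multiplicity is 2.

rank(A - 5I) = 3, so the eigenspace has dimension 4 - 3 = 1: the geometric multiplicity is 1.

Since 1 < 2, A is not diagonalizable.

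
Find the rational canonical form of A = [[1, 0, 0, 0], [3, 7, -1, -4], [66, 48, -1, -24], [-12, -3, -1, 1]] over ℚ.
The invariant factors of A (the non-unit diagonal entries of the Smith normal form of xI - A over ℚ[x]) are x - 1, (x - 5)(x - 1)^2, each dividing the next. The characteristic polynomial is their product, (x - 5)(x - 1)^3.

The rational canonical form is the block-diagonal matrix of companion matrices C(f_i):
R = [[1, 0, 0, 0], [0, 0, 0, 5], [0, 1, 0, -11], [0, 0, 1, 7]].

R = [[1, 0, 0, 0], [0, 0, 0, 5], [0, 1, 0, -11], [0, 0, 1, 7]]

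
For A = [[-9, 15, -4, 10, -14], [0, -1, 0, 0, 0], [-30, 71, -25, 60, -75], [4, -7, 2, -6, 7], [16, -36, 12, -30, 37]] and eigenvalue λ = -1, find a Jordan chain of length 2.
We seek v_1 ∈ ker((A + I)^2) \ ker(A + I), then set v_{i+1} = (A + I) v_i.

One such chain is v_1 = [[5, 1, 19, -2, -9]]^T, v_2 = [[5, 0, 20, -2, -10]]^T. Check: (A + I) v_2 = [[0, 0, 0, 0, 0]]^T = 0.

v_1 = [[5, 1, 19, -2, -9]]^T, v_2 = [[5, 0, 20, -2, -10]]^T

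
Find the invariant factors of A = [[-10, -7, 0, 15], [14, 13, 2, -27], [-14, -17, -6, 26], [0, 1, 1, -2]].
The Jordan structure of A has elementary divisors (x + 3)^3, (x - 4). Arranging the block sizes at each eigenvalue in decreasing order and taking row products gives the invariant factors.

Invariant factors (smallest first, each dividing the next): (x - 4)(x + 3)^3.

Check: the last factor (x - 4)(x + 3)^3 is the minimal polynomial, and the product (x - 4)(x + 3)^3 is the characteristic polynomial.

(x - 4)(x + 3)^3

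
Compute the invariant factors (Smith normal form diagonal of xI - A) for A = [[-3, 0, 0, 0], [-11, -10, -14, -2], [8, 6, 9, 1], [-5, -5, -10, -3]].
The Jordan structure of A has elementary divisors (x + 3)^2, (x + 3), (x - 2). Arranging the block sizes at each eigenvalue in decreasing order and taking row products gives the invariant factors.

Invariant factors (smallest first, each dividing the next): x + 3, (x - 2)(x + 3)^2.

Check: the last factor (x - 2)(x + 3)^2 is the minimal polynomial, and the product (x - 2)(x + 3)^3 is the characteristic polynomial.

x + 3, (x - 2)(x + 3)^2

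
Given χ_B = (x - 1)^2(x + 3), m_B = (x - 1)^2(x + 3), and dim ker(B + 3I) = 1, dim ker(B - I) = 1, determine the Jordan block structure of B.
λ = -3: algebraic multiplicity 1 (exponent in χ_B), largest block size 1 (exponent in m_B), 1 block (geometric multiplicity). This forces block sizes [1].
λ = 1: algebraic multiplicity 2 (exponent in χ_B), largest block size 2 (exponent in m_B), 1 block (geometric multiplicity). This forces block sizes [2].

Jordan blocks: (-3, 1), (1, 2)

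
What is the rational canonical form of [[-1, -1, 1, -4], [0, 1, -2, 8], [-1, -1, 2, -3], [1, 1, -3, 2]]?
R = [[-1, 0, 0, 0], [0, 0, 0, 0], [0, 1, 0, 6], [0, 0, 1, 5]]

The invariant factors of A (the non-unit diagonal entries of the Smith normal form of xI - A over ℚ[x]) are x + 1, x(x - 6)(x + 1), each dividing the next. The characteristic polynomial is their product, x(x - 6)(x + 1)^2.

The rational canonical form is the block-diagonal matrix of companion matrices C(f_i):
R = [[-1, 0, 0, 0], [0, 0, 0, 0], [0, 1, 0, 6], [0, 0, 1, 5]].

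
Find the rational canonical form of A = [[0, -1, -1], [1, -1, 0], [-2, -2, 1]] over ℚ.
The invariant factors of A (the non-unit diagonal entries of the Smith normal form of xI - A over ℚ[x]) are x^3 - 2x - 5, each dividing the next. The characteristic polynomial is their product, x^3 - 2x - 5.

The rational canonical form is the block-diagonal matrix of companion matrices C(f_i):
R = [[0, 0, 5], [1, 0, 2], [0, 1, 0]].

Note the characteristic polynomial does not split into linear factors over ℚ, so A has no Jordan form over ℚ; the rational canonical form exists over any field.

R = [[0, 0, 5], [1, 0, 2], [0, 1, 0]]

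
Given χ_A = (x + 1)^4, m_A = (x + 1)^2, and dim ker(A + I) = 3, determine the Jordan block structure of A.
λ = -1: algebraic multiplicity 4 (exponent in χ_A), largest block size 2 (exponent in m_A), 3 blocks (geometric multiplicity). These force block sizes [2, 1, 1].

Jordan blocks: (-1, 2), (-1, 1), (-1, 1)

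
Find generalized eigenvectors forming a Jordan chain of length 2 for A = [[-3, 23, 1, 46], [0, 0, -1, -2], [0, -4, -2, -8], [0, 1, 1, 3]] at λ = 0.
v_1 = [[-2, 0, 1, 0]]^T, v_2 = [[7, -1, -2, 1]]^T

We seek v_1 ∈ ker(A^2) \ ker(A), then set v_{i+1} = A v_i.

One such chain is v_1 = [[-2, 0, 1, 0]]^T, v_2 = [[7, -1, -2, 1]]^T. Check: A v_2 = [[0, 0, 0, 0]]^T = 0.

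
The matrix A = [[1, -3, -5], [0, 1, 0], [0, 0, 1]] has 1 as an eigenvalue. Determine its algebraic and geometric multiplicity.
algebraic multiplicity 3, geometric multiplicity 2

The characteristic polynomial is (x - 1)^3, so the factor x - 1 appears with exponent 3: the algebraic multiplicity is 3.

rank(A - I) = 1, so the eigenspace has dimension 3 - 1 = 2: the geometric multiplicity is 2.

Since 2 < 3, A is not diagonalizable.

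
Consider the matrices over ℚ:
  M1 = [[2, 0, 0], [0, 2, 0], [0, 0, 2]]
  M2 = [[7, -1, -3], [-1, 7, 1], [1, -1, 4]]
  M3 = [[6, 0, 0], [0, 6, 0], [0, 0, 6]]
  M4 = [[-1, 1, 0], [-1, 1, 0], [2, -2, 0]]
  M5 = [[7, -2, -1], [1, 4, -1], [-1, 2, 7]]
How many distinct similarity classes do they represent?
Characteristic polynomials: χ_{M1} = (x - 2)^3, χ_{M2} = (x - 6)^3, χ_{M3} = (x - 6)^3, χ_{M4} = x^3, χ_{M5} = (x - 6)^3.

{M1}: invariant factors x - 2, x - 2, x - 2.

{M2}: invariant factors (x - 6)^3.

{M3}: invariant factors x - 6, x - 6, x - 6.

{M4}: invariant factors x, x^2.

{M5}: invariant factors x - 6, (x - 6)^2.

Matrices are similar if and only if their invariant-factor lists agree; the partition into similarity classes is {M1}, {M2}, {M3}, {M4}, {M5}.

5 classes: {M1}, {M2}, {M3}, {M4}, {M5}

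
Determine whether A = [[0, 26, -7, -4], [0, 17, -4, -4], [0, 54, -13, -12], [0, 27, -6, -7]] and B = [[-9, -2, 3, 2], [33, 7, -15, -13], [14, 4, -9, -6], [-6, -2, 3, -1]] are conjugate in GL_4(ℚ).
trace(A) = -3 but trace(B) = -12. The trace is a similarity invariant, so A and B are not similar.

No.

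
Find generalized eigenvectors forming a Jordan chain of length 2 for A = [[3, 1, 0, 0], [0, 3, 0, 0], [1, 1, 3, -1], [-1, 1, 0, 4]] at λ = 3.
We seek v_1 ∈ ker((A - 3I)^2) \ ker(A - 3I), then set v_{i+1} = (A - 3I) v_i.

One such chain is v_1 = [[0, 1, 0, 0]]^T, v_2 = [[1, 0, 1, 1]]^T. Check: (A - 3I) v_2 = [[0, 0, 0, 0]]^T = 0.

v_1 = [[0, 1, 0, 0]]^T, v_2 = [[1, 0, 1, 1]]^T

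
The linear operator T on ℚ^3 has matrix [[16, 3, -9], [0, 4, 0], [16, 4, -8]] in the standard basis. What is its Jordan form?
The characteristic polynomial is det(xI - A) = (x - 4)^3, so the eigenvalues are 4 (algebraic multiplicity 3).

For λ = 4: rank(A - 4I) = 1, rank((A - 4I)^2) = 0. The eigenspace has dimension 3 - 1 = 2, so there are 2 Jordan blocks; the rank sequence gives block sizes [2, 1].

Assembling the blocks gives the Jordan form J above.

J = [[4, 1, 0], [0, 4, 0], [0, 0, 4]]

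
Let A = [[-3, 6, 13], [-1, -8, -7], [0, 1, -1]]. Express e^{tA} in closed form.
e^{tA} = [[(-5*t^2/2 + t + 1)*e^{-4*t}, t*(12 - 5*t)*e^{-4*t}/2, t*(5*t + 13)*e^{-4*t}], [t*(3*t - 2)*e^{-4*t}/2, (3*t^2 - 8*t + 2)*e^{-4*t}/2, t*(-3*t - 7)*e^{-4*t}], [-t^2*e^{-4*t}/2, t*(2 - t)*e^{-4*t}/2, (t^2 + 3*t + 1)*e^{-4*t}]]

A has Jordan form J = [[-4, 1, 0], [0, -4, 1], [0, 0, -4]] with A = PJP^{-1}, so e^{tA} = P e^{tJ} P^{-1}.

For a Jordan block J_k(λ), e^{tJ_k(λ)} = e^{λt} · (I + tN + t^2 N^2/2! + ... + t^{k-1} N^{k-1}/(k-1)!) where N is the nilpotent superdiagonal part.

Assembling the blocks and conjugating back gives the entries of e^{tA} as shown above.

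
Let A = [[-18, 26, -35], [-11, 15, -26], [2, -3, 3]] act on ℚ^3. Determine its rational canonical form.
R = [[0, 0, -5], [1, 0, 1], [0, 1, 0]]

The invariant factors of A (the non-unit diagonal entries of the Smith normal form of xI - A over ℚ[x]) are x^3 - x + 5, each dividing the next. The characteristic polynomial is their product, x^3 - x + 5.

The rational canonical form is the block-diagonal matrix of companion matrices C(f_i):
R = [[0, 0, -5], [1, 0, 1], [0, 1, 0]].

Note the characteristic polynomial does not split into linear factors over ℚ, so A has no Jordan form over ℚ; the rational canonical form exists over any field.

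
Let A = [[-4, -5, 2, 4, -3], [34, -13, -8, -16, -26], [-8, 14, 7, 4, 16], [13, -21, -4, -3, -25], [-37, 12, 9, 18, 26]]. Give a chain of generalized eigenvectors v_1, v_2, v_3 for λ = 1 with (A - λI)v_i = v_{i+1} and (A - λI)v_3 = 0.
v_1 = [[0, 2, -1, 2, -2]]^T, v_2 = [[2, 0, -2, 4, 1]]^T, v_3 = [[-1, -6, 4, -7, 5]]^T

We seek v_1 ∈ ker((A - I)^3) \ ker((A - I)^2), then set v_{i+1} = (A - I) v_i.

One such chain is v_1 = [[0, 2, -1, 2, -2]]^T, v_2 = [[2, 0, -2, 4, 1]]^T, v_3 = [[-1, -6, 4, -7, 5]]^T. Check: (A - I) v_3 = [[0, 0, 0, 0, 0]]^T = 0.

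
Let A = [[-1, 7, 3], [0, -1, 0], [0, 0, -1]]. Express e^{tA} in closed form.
A has Jordan form J = [[-1, 1, 0], [0, -1, 0], [0, 0, -1]] with A = PJP^{-1}, so e^{tA} = P e^{tJ} P^{-1}.

For a Jordan block J_k(λ), e^{tJ_k(λ)} = e^{λt} · (I + tN + t^2 N^2/2! + ... + t^{k-1} N^{k-1}/(k-1)!) where N is the nilpotent superdiagonal part.

Assembling the blocks and conjugating back gives the entries of e^{tA} as shown above.

e^{tA} = [[e^{-t}, 7*t*e^{-t}, 3*t*e^{-t}], [0, e^{-t}, 0], [0, 0, e^{-t}]]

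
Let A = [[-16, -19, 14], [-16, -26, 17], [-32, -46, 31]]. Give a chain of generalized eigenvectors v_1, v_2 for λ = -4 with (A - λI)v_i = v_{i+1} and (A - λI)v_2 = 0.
We seek v_1 ∈ ker((A + 4I)^2) \ ker(A + 4I), then set v_{i+1} = (A + 4I) v_i.

One such chain is v_1 = [[1, 1, 2]]^T, v_2 = [[-3, -4, -8]]^T. Check: (A + 4I) v_2 = [[0, 0, 0]]^T = 0.

v_1 = [[1, 1, 2]]^T, v_2 = [[-3, -4, -8]]^T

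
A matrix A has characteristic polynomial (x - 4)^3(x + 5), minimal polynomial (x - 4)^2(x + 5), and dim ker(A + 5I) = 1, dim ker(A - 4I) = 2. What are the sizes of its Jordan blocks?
λ = -5: algebraic multiplicity 1 (exponent in χ_A), largest block size 1 (exponent in m_A), 1 block (geometric multiplicity). This forces block sizes [1].
λ = 4: algebraic multiplicity 3 (exponent in χ_A), largest block size 2 (exponent in m_A), 2 blocks (geometric multiplicity). These force block sizes [2, 1].

Jordan blocks: (-5, 1), (4, 2), (4, 1)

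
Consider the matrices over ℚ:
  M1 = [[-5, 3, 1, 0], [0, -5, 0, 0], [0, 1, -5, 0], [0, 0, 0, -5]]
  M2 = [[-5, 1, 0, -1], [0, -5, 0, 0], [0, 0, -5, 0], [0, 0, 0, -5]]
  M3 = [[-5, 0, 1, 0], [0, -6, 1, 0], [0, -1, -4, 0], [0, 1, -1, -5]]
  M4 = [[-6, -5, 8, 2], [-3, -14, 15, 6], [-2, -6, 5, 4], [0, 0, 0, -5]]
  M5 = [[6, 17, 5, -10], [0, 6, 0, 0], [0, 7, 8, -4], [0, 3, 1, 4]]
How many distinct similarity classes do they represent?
Characteristic polynomials: χ_{M1} = (x + 5)^4, χ_{M2} = (x + 5)^4, χ_{M3} = (x + 5)^4, χ_{M4} = (x + 5)^4, χ_{M5} = (x - 6)^4.

{M1, M3, M4}: invariant factors x + 5, (x + 5)^3.

{M2}: invariant factors x + 5, x + 5, (x + 5)^2.

{M5}: invariant factors x - 6, (x - 6)^3.

Matrices are similar if and only if their invariant-factor lists agree; the partition into similarity classes is {M1, M3, M4}, {M2}, {M5}.

3 classes: {M1, M3, M4}, {M2}, {M5}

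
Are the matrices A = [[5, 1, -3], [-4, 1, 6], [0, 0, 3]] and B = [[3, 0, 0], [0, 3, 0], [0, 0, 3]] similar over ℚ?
Both have characteristic polynomial (x - 3)^3, but the minimal polynomial of A is (x - 3)^2 while the minimal polynomial of B is x - 3. The minimal polynomial is a similarity invariant, so A and B are not similar.

No.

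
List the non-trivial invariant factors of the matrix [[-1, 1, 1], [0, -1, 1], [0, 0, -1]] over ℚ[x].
(x + 1)^3

The Jordan structure of A has elementary divisors (x + 1)^3. Arranging the block sizes at each eigenvalue in decreasing order and taking row products gives the invariant factors.

Invariant factors (smallest first, each dividing the next): (x + 1)^3.

Check: the last factor (x + 1)^3 is the minimal polynomial, and the product (x + 1)^3 is the characteristic polynomial.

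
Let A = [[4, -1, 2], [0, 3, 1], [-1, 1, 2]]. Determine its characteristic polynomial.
xI - A = [[x - 4, 1, -2], [0, x - 3, -1], [1, -1, x - 2]].

Expanding det(xI - A) along the first row:
det(xI - A) = + (x - 4)·det([[x - 3, -1], [-1, x - 2]]) - (1)·det([[0, -1], [1, x - 2]]) + (-2)·det([[0, x - 3], [1, -1]]).

Evaluating gives χ_A(x) = x^3 - 9x^2 + 27x - 27 = (x - 3)^3.

χ_A(x) = (x - 3)^3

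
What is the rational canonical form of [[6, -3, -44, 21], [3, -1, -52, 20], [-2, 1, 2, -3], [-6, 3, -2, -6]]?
R = [[0, 0, 0, 18], [1, 0, 0, -15], [0, 1, 0, 5], [0, 0, 1, 1]]

The invariant factors of A (the non-unit diagonal entries of the Smith normal form of xI - A over ℚ[x]) are (x - 2)(x + 3)(x^2 - 2x + 3), each dividing the next. The characteristic polynomial is their product, (x - 2)(x + 3)(x^2 - 2x + 3).

The rational canonical form is the block-diagonal matrix of companion matrices C(f_i):
R = [[0, 0, 0, 18], [1, 0, 0, -15], [0, 1, 0, 5], [0, 0, 1, 1]].

Note the characteristic polynomial does not split into linear factors over ℚ, so A has no Jordan form over ℚ; the rational canonical form exists over any field.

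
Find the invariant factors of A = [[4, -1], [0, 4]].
(x - 4)^2

The Jordan structure of A has elementary divisors (x - 4)^2. Arranging the block sizes at each eigenvalue in decreasing order and taking row products gives the invariant factors.

Invariant factors (smallest first, each dividing the next): (x - 4)^2.

Check: the last factor (x - 4)^2 is the minimal polynomial, and the product (x - 4)^2 is the characteristic polynomial.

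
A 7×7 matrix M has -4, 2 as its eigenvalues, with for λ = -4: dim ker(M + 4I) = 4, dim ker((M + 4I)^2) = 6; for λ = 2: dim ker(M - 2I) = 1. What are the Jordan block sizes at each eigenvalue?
λ = -4: successive nullity increments [4, 2] count blocks of size ≥ k; block sizes are [2, 2, 1, 1].
λ = 2: successive nullity increments [1] count blocks of size ≥ k; block sizes are [1].

Jordan blocks: (-4, 2), (-4, 2), (-4, 1), (-4, 1), (2, 1)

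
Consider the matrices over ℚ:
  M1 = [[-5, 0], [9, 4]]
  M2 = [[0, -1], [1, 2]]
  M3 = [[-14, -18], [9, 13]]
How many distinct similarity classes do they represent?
2 classes: {M1, M3}, {M2}

Characteristic polynomials: χ_{M1} = (x - 4)(x + 5), χ_{M2} = (x - 1)^2, χ_{M3} = (x - 4)(x + 5).

{M1, M3}: invariant factors (x - 4)(x + 5).

{M2}: invariant factors (x - 1)^2.

Matrices are similar if and only if their invariant-factor lists agree; the partition into similarity classes is {M1, M3}, {M2}.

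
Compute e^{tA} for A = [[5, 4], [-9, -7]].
e^{tA} = [[(6*t + 1)*e^{-t}, 4*t*e^{-t}], [-9*t*e^{-t}, (1 - 6*t)*e^{-t}]]

A has Jordan form J = [[-1, 1], [0, -1]] with A = PJP^{-1}, so e^{tA} = P e^{tJ} P^{-1}.

For a Jordan block J_k(λ), e^{tJ_k(λ)} = e^{λt} · (I + tN + t^2 N^2/2! + ... + t^{k-1} N^{k-1}/(k-1)!) where N is the nilpotent superdiagonal part.

Assembling the blocks and conjugating back gives the entries of e^{tA} as shown above.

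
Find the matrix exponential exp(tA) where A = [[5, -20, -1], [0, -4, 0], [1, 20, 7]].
e^{tA} = [[(1 - t)*e^{6*t}, 2*(1 - e^{10*t})*e^{-4*t}, -t*e^{6*t}], [0, e^{-4*t}, 0], [t*e^{6*t}, (2*e^{10*t} - 2)*e^{-4*t}, (t + 1)*e^{6*t}]]

A has Jordan form J = [[-4, 0, 0], [0, 6, 1], [0, 0, 6]] with A = PJP^{-1}, so e^{tA} = P e^{tJ} P^{-1}.

For a Jordan block J_k(λ), e^{tJ_k(λ)} = e^{λt} · (I + tN + t^2 N^2/2! + ... + t^{k-1} N^{k-1}/(k-1)!) where N is the nilpotent superdiagonal part.

Assembling the blocks and conjugating back gives the entries of e^{tA} as shown above.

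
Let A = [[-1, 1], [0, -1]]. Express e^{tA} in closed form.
e^{tA} = [[e^{-t}, t*e^{-t}], [0, e^{-t}]]

A has Jordan form J = [[-1, 1], [0, -1]] with A = PJP^{-1}, so e^{tA} = P e^{tJ} P^{-1}.

For a Jordan block J_k(λ), e^{tJ_k(λ)} = e^{λt} · (I + tN + t^2 N^2/2! + ... + t^{k-1} N^{k-1}/(k-1)!) where N is the nilpotent superdiagonal part.

Assembling the blocks and conjugating back gives the entries of e^{tA} as shown above.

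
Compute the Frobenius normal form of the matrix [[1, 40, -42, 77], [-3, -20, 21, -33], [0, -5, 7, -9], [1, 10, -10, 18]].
R = [[0, 0, 0, -25], [1, 0, 0, 30], [0, 1, 0, -19], [0, 0, 1, 6]]

The invariant factors of A (the non-unit diagonal entries of the Smith normal form of xI - A over ℚ[x]) are (x^2 - 3x + 5)^2, each dividing the next. The characteristic polynomial is their product, (x^2 - 3x + 5)^2.

The rational canonical form is the block-diagonal matrix of companion matrices C(f_i):
R = [[0, 0, 0, -25], [1, 0, 0, 30], [0, 1, 0, -19], [0, 0, 1, 6]].

Note the characteristic polynomial does not split into linear factors over ℚ, so A has no Jordan form over ℚ; the rational canonical form exists over any field.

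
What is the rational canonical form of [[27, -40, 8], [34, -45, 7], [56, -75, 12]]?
R = [[0, 0, -5], [1, 0, -6], [0, 1, -6]]

The invariant factors of A (the non-unit diagonal entries of the Smith normal form of xI - A over ℚ[x]) are (x + 5)(x^2 + x + 1), each dividing the next. The characteristic polynomial is their product, (x + 5)(x^2 + x + 1).

The rational canonical form is the block-diagonal matrix of companion matrices C(f_i):
R = [[0, 0, -5], [1, 0, -6], [0, 1, -6]].

Note the characteristic polynomial does not split into linear factors over ℚ, so A has no Jordan form over ℚ; the rational canonical form exists over any field.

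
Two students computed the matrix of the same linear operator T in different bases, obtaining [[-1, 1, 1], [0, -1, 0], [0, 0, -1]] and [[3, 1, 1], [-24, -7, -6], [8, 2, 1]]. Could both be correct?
Yes.

Two matrices over a field are similar if and only if they have the same invariant factors.

Both A and B have characteristic polynomial (x + 1)^3 and minimal polynomial (x + 1)^2. Computing further, both have invariant factors x + 1, (x + 1)^2. Hence A and B are similar.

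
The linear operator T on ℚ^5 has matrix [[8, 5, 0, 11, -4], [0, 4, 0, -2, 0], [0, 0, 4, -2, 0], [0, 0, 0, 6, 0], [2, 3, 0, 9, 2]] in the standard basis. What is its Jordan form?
J = [[4, 1, 0, 0, 0], [0, 4, 0, 0, 0], [0, 0, 4, 0, 0], [0, 0, 0, 6, 0], [0, 0, 0, 0, 6]]

The characteristic polynomial is det(xI - A) = (x - 6)^2(x - 4)^3, so the eigenvalues are 4 (algebraic multiplicity 3), 6 (algebraic multiplicity 2).

For λ = 4: rank(A - 4I) = 3, rank((A - 4I)^2) = 2. The eigenspace has dimension 5 - 3 = 2, so there are 2 Jordan blocks; the rank sequence gives block sizes [2, 1].

For λ = 6: rank(A - 6I) = 3. The eigenspace has dimension 5 - 3 = 2, so there are 2 Jordan blocks; the rank sequence gives block sizes [1, 1].

Assembling the blocks gives the Jordan form J above.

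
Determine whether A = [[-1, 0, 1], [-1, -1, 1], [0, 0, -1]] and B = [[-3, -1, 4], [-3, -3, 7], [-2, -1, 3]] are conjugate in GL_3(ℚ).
Yes.

Two matrices over a field are similar if and only if they have the same invariant factors.

Both A and B have characteristic polynomial (x + 1)^3 and minimal polynomial (x + 1)^3. Computing further, both have invariant factors (x + 1)^3. Hence A and B are similar.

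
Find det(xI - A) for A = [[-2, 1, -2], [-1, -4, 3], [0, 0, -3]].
χ_A(x) = (x + 3)^3

xI - A = [[x + 2, -1, 2], [1, x + 4, -3], [0, 0, x + 3]].

Expanding det(xI - A) along the first row:
det(xI - A) = + (x + 2)·det([[x + 4, -3], [0, x + 3]]) - (-1)·det([[1, -3], [0, x + 3]]) + (2)·det([[1, x + 4], [0, 0]]).

Evaluating gives χ_A(x) = x^3 + 9x^2 + 27x + 27 = (x + 3)^3.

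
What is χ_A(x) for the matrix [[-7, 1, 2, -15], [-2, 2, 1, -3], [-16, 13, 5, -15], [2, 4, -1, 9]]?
xI - A = [[x + 7, -1, -2, 15], [2, x - 2, -1, 3], [16, -13, x - 5, 15], [-2, -4, 1, x - 9]].

Expanding det(xI - A) along the first row:
det(xI - A) = + (x + 7)·det([[x - 2, -1, 3], [-13, x - 5, 15], [-4, 1, x - 9]]) - (-1)·det([[2, -1, 3], [16, x - 5, 15], [-2, 1, x - 9]]) + (-2)·det([[2, x - 2, 3], [16, -13, 15], [-2, -4, x - 9]]) - (15)·det([[2, x - 2, -1], [16, -13, x - 5], [-2, -4, 1]]).

Evaluating gives χ_A(x) = x^4 - 9x^3 + 9x^2 + 81x - 162 = (x - 6)(x - 3)^2(x + 3).

χ_A(x) = (x - 6)(x - 3)^2(x + 3)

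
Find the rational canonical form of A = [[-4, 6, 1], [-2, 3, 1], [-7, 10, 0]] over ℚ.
The invariant factors of A (the non-unit diagonal entries of the Smith normal form of xI - A over ℚ[x]) are (x - 1)(x^2 + 2x - 1), each dividing the next. The characteristic polynomial is their product, (x - 1)(x^2 + 2x - 1).

The rational canonical form is the block-diagonal matrix of companion matrices C(f_i):
R = [[0, 0, -1], [1, 0, 3], [0, 1, -1]].

Note the characteristic polynomial does not split into linear factors over ℚ, so A has no Jordan form over ℚ; the rational canonical form exists over any field.

R = [[0, 0, -1], [1, 0, 3], [0, 1, -1]]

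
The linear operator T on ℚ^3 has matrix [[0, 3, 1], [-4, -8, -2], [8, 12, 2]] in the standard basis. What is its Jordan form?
The characteristic polynomial is det(xI - A) = (x + 2)^3, so the eigenvalues are -2 (algebraic multiplicity 3).

For λ = -2: rank(A + 2I) = 1, rank((A + 2I)^2) = 0. The eigenspace has dimension 3 - 1 = 2, so there are 2 Jordan blocks; the rank sequence gives block sizes [2, 1].

Assembling the blocks gives the Jordan form J above.

J = [[-2, 1, 0], [0, -2, 0], [0, 0, -2]]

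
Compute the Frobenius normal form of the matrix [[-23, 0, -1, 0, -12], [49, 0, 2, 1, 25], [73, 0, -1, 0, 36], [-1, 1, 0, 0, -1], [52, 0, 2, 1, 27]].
The invariant factors of A (the non-unit diagonal entries of the Smith normal form of xI - A over ℚ[x]) are (x - 4)(x - 1)(x + 2)(x^2 + 6), each dividing the next. The characteristic polynomial is their product, (x - 4)(x - 1)(x + 2)(x^2 + 6).

The rational canonical form is the block-diagonal matrix of companion matrices C(f_i):
R = [[0, 0, 0, 0, -48], [1, 0, 0, 0, 36], [0, 1, 0, 0, 10], [0, 0, 1, 0, 0], [0, 0, 0, 1, 3]].

Note the characteristic polynomial does not split into linear factors over ℚ, so A has no Jordan form over ℚ; the rational canonical form exists over any field.

R = [[0, 0, 0, 0, -48], [1, 0, 0, 0, 36], [0, 1, 0, 0, 10], [0, 0, 1, 0, 0], [0, 0, 0, 1, 3]]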